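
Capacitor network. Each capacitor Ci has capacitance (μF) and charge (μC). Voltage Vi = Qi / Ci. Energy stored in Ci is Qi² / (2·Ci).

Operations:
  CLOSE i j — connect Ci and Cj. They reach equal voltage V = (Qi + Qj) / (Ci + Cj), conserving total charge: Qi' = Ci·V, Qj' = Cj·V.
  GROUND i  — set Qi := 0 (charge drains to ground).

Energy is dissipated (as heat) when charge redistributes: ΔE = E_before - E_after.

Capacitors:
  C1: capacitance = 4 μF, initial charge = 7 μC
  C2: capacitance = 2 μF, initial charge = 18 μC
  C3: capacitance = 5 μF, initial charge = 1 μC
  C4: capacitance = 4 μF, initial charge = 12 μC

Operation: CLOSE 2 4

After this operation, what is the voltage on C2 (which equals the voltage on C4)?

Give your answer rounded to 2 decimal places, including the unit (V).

Answer: 5.00 V

Derivation:
Initial: C1(4μF, Q=7μC, V=1.75V), C2(2μF, Q=18μC, V=9.00V), C3(5μF, Q=1μC, V=0.20V), C4(4μF, Q=12μC, V=3.00V)
Op 1: CLOSE 2-4: Q_total=30.00, C_total=6.00, V=5.00; Q2=10.00, Q4=20.00; dissipated=24.000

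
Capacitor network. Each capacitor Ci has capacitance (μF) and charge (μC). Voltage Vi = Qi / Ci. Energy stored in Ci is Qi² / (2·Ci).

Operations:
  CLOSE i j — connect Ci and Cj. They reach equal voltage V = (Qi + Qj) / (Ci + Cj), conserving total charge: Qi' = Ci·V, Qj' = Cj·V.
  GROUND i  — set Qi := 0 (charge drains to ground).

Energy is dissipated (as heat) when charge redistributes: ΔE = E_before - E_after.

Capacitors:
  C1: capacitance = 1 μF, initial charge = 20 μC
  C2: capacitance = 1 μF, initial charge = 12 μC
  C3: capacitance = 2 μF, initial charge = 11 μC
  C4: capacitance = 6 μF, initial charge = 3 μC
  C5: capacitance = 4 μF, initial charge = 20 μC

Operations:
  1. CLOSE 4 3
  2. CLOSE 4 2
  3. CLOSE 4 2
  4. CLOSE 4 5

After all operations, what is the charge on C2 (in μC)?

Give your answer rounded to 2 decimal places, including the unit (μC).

Answer: 3.21 μC

Derivation:
Initial: C1(1μF, Q=20μC, V=20.00V), C2(1μF, Q=12μC, V=12.00V), C3(2μF, Q=11μC, V=5.50V), C4(6μF, Q=3μC, V=0.50V), C5(4μF, Q=20μC, V=5.00V)
Op 1: CLOSE 4-3: Q_total=14.00, C_total=8.00, V=1.75; Q4=10.50, Q3=3.50; dissipated=18.750
Op 2: CLOSE 4-2: Q_total=22.50, C_total=7.00, V=3.21; Q4=19.29, Q2=3.21; dissipated=45.027
Op 3: CLOSE 4-2: Q_total=22.50, C_total=7.00, V=3.21; Q4=19.29, Q2=3.21; dissipated=0.000
Op 4: CLOSE 4-5: Q_total=39.29, C_total=10.00, V=3.93; Q4=23.57, Q5=15.71; dissipated=3.827
Final charges: Q1=20.00, Q2=3.21, Q3=3.50, Q4=23.57, Q5=15.71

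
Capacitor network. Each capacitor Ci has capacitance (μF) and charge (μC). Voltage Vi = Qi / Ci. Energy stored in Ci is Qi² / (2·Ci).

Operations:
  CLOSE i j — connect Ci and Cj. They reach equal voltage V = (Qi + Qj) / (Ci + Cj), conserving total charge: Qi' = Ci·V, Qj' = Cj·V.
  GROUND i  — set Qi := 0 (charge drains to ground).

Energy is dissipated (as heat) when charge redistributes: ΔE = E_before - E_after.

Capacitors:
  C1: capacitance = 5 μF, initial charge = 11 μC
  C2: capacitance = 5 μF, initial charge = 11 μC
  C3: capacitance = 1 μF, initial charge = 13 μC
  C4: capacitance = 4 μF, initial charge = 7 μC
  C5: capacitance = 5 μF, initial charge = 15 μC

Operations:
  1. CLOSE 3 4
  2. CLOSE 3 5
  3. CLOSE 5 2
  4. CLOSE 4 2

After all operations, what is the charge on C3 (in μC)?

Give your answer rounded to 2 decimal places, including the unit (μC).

Initial: C1(5μF, Q=11μC, V=2.20V), C2(5μF, Q=11μC, V=2.20V), C3(1μF, Q=13μC, V=13.00V), C4(4μF, Q=7μC, V=1.75V), C5(5μF, Q=15μC, V=3.00V)
Op 1: CLOSE 3-4: Q_total=20.00, C_total=5.00, V=4.00; Q3=4.00, Q4=16.00; dissipated=50.625
Op 2: CLOSE 3-5: Q_total=19.00, C_total=6.00, V=3.17; Q3=3.17, Q5=15.83; dissipated=0.417
Op 3: CLOSE 5-2: Q_total=26.83, C_total=10.00, V=2.68; Q5=13.42, Q2=13.42; dissipated=1.168
Op 4: CLOSE 4-2: Q_total=29.42, C_total=9.00, V=3.27; Q4=13.07, Q2=16.34; dissipated=1.926
Final charges: Q1=11.00, Q2=16.34, Q3=3.17, Q4=13.07, Q5=13.42

Answer: 3.17 μC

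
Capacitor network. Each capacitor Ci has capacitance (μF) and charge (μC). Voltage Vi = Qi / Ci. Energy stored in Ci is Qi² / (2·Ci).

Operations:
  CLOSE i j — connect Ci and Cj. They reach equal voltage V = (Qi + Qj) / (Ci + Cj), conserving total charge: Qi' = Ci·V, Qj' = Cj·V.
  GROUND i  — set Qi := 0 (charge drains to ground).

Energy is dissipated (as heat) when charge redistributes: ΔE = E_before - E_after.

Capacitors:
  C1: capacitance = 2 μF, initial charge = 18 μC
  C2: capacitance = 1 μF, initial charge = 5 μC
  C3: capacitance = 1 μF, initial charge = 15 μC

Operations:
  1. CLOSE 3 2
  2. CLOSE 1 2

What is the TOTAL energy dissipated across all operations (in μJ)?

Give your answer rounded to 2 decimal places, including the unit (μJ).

Answer: 25.33 μJ

Derivation:
Initial: C1(2μF, Q=18μC, V=9.00V), C2(1μF, Q=5μC, V=5.00V), C3(1μF, Q=15μC, V=15.00V)
Op 1: CLOSE 3-2: Q_total=20.00, C_total=2.00, V=10.00; Q3=10.00, Q2=10.00; dissipated=25.000
Op 2: CLOSE 1-2: Q_total=28.00, C_total=3.00, V=9.33; Q1=18.67, Q2=9.33; dissipated=0.333
Total dissipated: 25.333 μJ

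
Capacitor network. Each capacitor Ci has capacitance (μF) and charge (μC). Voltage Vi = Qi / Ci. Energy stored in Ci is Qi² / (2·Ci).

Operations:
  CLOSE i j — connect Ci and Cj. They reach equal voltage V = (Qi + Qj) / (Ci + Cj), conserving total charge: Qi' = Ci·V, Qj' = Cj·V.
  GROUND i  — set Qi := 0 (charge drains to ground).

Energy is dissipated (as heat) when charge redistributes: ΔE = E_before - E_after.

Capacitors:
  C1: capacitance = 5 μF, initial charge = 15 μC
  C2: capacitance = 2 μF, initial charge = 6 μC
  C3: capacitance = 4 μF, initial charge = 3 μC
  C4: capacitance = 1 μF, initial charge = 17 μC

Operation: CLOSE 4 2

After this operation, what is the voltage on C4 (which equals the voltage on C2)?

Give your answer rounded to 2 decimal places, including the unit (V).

Answer: 7.67 V

Derivation:
Initial: C1(5μF, Q=15μC, V=3.00V), C2(2μF, Q=6μC, V=3.00V), C3(4μF, Q=3μC, V=0.75V), C4(1μF, Q=17μC, V=17.00V)
Op 1: CLOSE 4-2: Q_total=23.00, C_total=3.00, V=7.67; Q4=7.67, Q2=15.33; dissipated=65.333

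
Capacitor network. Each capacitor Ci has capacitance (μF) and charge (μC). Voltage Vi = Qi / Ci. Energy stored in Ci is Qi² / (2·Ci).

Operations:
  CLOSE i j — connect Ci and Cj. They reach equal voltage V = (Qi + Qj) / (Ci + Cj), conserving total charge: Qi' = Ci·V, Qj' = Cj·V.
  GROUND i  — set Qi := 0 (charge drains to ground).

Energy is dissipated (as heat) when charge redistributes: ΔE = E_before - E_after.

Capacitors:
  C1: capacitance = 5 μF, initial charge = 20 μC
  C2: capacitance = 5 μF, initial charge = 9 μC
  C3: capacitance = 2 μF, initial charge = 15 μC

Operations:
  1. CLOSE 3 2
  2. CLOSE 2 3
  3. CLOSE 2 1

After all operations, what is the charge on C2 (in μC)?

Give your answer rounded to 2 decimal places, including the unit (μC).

Initial: C1(5μF, Q=20μC, V=4.00V), C2(5μF, Q=9μC, V=1.80V), C3(2μF, Q=15μC, V=7.50V)
Op 1: CLOSE 3-2: Q_total=24.00, C_total=7.00, V=3.43; Q3=6.86, Q2=17.14; dissipated=23.207
Op 2: CLOSE 2-3: Q_total=24.00, C_total=7.00, V=3.43; Q2=17.14, Q3=6.86; dissipated=0.000
Op 3: CLOSE 2-1: Q_total=37.14, C_total=10.00, V=3.71; Q2=18.57, Q1=18.57; dissipated=0.408
Final charges: Q1=18.57, Q2=18.57, Q3=6.86

Answer: 18.57 μC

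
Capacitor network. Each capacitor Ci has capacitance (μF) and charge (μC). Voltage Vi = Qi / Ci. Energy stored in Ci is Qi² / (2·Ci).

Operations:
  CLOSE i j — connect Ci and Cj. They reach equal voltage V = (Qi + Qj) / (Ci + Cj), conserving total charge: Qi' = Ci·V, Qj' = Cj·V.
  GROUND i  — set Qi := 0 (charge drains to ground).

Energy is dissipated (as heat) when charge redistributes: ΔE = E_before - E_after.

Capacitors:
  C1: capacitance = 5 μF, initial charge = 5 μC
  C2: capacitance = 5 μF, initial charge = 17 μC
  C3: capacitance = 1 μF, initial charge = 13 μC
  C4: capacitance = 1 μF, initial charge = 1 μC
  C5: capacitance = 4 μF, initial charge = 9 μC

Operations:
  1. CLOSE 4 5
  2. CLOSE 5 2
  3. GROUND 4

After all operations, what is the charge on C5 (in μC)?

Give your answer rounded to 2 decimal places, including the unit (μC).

Answer: 11.11 μC

Derivation:
Initial: C1(5μF, Q=5μC, V=1.00V), C2(5μF, Q=17μC, V=3.40V), C3(1μF, Q=13μC, V=13.00V), C4(1μF, Q=1μC, V=1.00V), C5(4μF, Q=9μC, V=2.25V)
Op 1: CLOSE 4-5: Q_total=10.00, C_total=5.00, V=2.00; Q4=2.00, Q5=8.00; dissipated=0.625
Op 2: CLOSE 5-2: Q_total=25.00, C_total=9.00, V=2.78; Q5=11.11, Q2=13.89; dissipated=2.178
Op 3: GROUND 4: Q4=0; energy lost=2.000
Final charges: Q1=5.00, Q2=13.89, Q3=13.00, Q4=0.00, Q5=11.11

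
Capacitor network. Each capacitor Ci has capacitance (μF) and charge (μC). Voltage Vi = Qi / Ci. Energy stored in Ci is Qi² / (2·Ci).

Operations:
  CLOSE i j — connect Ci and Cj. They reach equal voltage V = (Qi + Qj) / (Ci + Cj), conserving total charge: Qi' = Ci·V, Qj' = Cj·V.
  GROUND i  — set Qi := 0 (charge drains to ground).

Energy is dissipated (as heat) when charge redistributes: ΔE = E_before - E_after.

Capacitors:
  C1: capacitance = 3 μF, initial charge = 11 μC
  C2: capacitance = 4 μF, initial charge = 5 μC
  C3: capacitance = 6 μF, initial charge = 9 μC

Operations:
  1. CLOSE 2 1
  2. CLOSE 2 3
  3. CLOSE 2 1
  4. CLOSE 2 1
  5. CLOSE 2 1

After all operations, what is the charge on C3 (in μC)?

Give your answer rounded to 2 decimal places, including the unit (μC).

Initial: C1(3μF, Q=11μC, V=3.67V), C2(4μF, Q=5μC, V=1.25V), C3(6μF, Q=9μC, V=1.50V)
Op 1: CLOSE 2-1: Q_total=16.00, C_total=7.00, V=2.29; Q2=9.14, Q1=6.86; dissipated=5.006
Op 2: CLOSE 2-3: Q_total=18.14, C_total=10.00, V=1.81; Q2=7.26, Q3=10.89; dissipated=0.741
Op 3: CLOSE 2-1: Q_total=14.11, C_total=7.00, V=2.02; Q2=8.07, Q1=6.05; dissipated=0.190
Op 4: CLOSE 2-1: Q_total=14.11, C_total=7.00, V=2.02; Q2=8.07, Q1=6.05; dissipated=0.000
Op 5: CLOSE 2-1: Q_total=14.11, C_total=7.00, V=2.02; Q2=8.07, Q1=6.05; dissipated=0.000
Final charges: Q1=6.05, Q2=8.07, Q3=10.89

Answer: 10.89 μC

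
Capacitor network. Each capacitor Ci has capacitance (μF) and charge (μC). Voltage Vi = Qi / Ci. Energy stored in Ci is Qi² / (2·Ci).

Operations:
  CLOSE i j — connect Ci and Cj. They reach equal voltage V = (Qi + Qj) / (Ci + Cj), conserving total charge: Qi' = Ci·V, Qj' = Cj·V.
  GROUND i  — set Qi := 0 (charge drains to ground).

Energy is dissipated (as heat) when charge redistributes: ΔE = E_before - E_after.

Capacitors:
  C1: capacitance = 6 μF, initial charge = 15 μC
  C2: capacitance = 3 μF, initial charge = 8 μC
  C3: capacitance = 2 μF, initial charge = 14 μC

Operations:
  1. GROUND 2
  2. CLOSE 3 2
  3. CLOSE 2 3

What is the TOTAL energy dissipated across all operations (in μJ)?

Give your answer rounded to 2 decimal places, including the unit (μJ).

Answer: 40.07 μJ

Derivation:
Initial: C1(6μF, Q=15μC, V=2.50V), C2(3μF, Q=8μC, V=2.67V), C3(2μF, Q=14μC, V=7.00V)
Op 1: GROUND 2: Q2=0; energy lost=10.667
Op 2: CLOSE 3-2: Q_total=14.00, C_total=5.00, V=2.80; Q3=5.60, Q2=8.40; dissipated=29.400
Op 3: CLOSE 2-3: Q_total=14.00, C_total=5.00, V=2.80; Q2=8.40, Q3=5.60; dissipated=0.000
Total dissipated: 40.067 μJ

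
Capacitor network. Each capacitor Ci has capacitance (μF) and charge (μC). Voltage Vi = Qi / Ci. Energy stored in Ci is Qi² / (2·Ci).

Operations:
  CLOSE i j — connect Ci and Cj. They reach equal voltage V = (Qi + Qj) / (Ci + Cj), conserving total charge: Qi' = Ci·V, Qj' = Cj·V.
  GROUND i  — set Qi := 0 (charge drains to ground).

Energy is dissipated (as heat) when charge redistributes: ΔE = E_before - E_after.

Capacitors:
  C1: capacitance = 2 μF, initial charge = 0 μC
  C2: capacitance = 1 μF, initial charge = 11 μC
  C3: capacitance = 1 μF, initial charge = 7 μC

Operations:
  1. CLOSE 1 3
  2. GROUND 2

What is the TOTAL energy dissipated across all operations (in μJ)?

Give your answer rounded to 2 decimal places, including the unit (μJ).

Initial: C1(2μF, Q=0μC, V=0.00V), C2(1μF, Q=11μC, V=11.00V), C3(1μF, Q=7μC, V=7.00V)
Op 1: CLOSE 1-3: Q_total=7.00, C_total=3.00, V=2.33; Q1=4.67, Q3=2.33; dissipated=16.333
Op 2: GROUND 2: Q2=0; energy lost=60.500
Total dissipated: 76.833 μJ

Answer: 76.83 μJ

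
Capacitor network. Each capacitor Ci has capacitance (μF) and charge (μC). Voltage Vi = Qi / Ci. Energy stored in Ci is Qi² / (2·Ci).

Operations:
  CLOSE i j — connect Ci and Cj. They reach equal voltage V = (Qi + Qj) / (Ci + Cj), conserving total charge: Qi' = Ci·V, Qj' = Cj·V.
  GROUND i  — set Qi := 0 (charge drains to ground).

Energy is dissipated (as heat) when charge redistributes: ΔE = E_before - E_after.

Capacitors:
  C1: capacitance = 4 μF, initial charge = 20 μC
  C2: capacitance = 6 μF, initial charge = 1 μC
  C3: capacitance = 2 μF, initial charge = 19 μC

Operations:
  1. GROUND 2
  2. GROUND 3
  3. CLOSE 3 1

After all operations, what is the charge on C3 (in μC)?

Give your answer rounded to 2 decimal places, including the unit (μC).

Initial: C1(4μF, Q=20μC, V=5.00V), C2(6μF, Q=1μC, V=0.17V), C3(2μF, Q=19μC, V=9.50V)
Op 1: GROUND 2: Q2=0; energy lost=0.083
Op 2: GROUND 3: Q3=0; energy lost=90.250
Op 3: CLOSE 3-1: Q_total=20.00, C_total=6.00, V=3.33; Q3=6.67, Q1=13.33; dissipated=16.667
Final charges: Q1=13.33, Q2=0.00, Q3=6.67

Answer: 6.67 μC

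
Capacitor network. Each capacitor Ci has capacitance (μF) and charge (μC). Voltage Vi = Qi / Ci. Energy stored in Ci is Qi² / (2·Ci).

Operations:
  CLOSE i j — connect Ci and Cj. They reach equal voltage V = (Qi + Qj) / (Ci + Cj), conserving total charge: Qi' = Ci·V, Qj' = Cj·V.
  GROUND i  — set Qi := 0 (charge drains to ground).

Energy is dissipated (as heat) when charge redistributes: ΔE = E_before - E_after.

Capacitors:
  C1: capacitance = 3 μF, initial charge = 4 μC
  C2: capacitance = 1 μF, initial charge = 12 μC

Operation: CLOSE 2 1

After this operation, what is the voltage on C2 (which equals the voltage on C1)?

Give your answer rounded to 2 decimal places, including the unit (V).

Initial: C1(3μF, Q=4μC, V=1.33V), C2(1μF, Q=12μC, V=12.00V)
Op 1: CLOSE 2-1: Q_total=16.00, C_total=4.00, V=4.00; Q2=4.00, Q1=12.00; dissipated=42.667

Answer: 4.00 V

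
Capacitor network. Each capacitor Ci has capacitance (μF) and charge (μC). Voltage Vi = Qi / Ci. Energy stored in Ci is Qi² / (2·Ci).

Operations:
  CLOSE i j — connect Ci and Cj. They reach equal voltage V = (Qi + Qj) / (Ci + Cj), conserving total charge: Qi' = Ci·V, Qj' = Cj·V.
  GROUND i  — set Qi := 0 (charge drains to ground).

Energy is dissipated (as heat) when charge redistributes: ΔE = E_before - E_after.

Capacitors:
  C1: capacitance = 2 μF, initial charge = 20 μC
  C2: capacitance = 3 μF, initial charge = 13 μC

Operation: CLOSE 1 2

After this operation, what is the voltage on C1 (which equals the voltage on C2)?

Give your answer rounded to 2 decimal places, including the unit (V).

Answer: 6.60 V

Derivation:
Initial: C1(2μF, Q=20μC, V=10.00V), C2(3μF, Q=13μC, V=4.33V)
Op 1: CLOSE 1-2: Q_total=33.00, C_total=5.00, V=6.60; Q1=13.20, Q2=19.80; dissipated=19.267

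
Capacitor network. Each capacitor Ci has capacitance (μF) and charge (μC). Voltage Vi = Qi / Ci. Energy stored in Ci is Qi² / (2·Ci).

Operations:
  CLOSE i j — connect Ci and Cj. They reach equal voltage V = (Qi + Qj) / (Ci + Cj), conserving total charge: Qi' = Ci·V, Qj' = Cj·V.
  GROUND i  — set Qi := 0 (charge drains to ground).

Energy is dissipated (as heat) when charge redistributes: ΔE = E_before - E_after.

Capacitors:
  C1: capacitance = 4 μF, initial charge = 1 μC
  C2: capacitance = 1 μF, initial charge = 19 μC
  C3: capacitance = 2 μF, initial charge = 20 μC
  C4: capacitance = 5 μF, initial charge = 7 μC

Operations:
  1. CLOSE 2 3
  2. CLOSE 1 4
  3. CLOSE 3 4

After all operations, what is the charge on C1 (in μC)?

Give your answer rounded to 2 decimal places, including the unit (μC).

Answer: 3.56 μC

Derivation:
Initial: C1(4μF, Q=1μC, V=0.25V), C2(1μF, Q=19μC, V=19.00V), C3(2μF, Q=20μC, V=10.00V), C4(5μF, Q=7μC, V=1.40V)
Op 1: CLOSE 2-3: Q_total=39.00, C_total=3.00, V=13.00; Q2=13.00, Q3=26.00; dissipated=27.000
Op 2: CLOSE 1-4: Q_total=8.00, C_total=9.00, V=0.89; Q1=3.56, Q4=4.44; dissipated=1.469
Op 3: CLOSE 3-4: Q_total=30.44, C_total=7.00, V=4.35; Q3=8.70, Q4=21.75; dissipated=104.771
Final charges: Q1=3.56, Q2=13.00, Q3=8.70, Q4=21.75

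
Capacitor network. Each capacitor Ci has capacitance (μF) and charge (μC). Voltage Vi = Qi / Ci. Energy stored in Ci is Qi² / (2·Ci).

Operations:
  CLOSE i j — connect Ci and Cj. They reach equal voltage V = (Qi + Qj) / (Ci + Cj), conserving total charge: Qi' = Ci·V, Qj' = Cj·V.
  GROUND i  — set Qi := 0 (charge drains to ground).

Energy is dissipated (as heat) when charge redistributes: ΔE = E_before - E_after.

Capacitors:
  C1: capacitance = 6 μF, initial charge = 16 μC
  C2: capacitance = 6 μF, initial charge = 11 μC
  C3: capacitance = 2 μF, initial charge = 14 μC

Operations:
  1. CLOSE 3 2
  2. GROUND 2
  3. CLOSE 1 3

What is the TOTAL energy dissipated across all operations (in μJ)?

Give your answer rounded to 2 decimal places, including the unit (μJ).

Answer: 49.48 μJ

Derivation:
Initial: C1(6μF, Q=16μC, V=2.67V), C2(6μF, Q=11μC, V=1.83V), C3(2μF, Q=14μC, V=7.00V)
Op 1: CLOSE 3-2: Q_total=25.00, C_total=8.00, V=3.12; Q3=6.25, Q2=18.75; dissipated=20.021
Op 2: GROUND 2: Q2=0; energy lost=29.297
Op 3: CLOSE 1-3: Q_total=22.25, C_total=8.00, V=2.78; Q1=16.69, Q3=5.56; dissipated=0.158
Total dissipated: 49.475 μJ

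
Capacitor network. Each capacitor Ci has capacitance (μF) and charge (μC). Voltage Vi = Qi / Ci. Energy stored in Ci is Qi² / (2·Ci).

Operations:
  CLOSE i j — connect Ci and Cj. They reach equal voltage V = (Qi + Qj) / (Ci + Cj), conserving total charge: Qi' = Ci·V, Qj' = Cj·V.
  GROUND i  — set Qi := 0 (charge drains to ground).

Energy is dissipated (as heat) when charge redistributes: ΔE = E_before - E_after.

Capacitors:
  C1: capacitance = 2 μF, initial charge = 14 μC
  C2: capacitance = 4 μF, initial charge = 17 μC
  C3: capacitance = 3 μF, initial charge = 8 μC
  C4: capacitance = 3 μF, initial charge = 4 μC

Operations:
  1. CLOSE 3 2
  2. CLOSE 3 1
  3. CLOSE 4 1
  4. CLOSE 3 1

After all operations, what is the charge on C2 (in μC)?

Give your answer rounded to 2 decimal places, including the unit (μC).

Initial: C1(2μF, Q=14μC, V=7.00V), C2(4μF, Q=17μC, V=4.25V), C3(3μF, Q=8μC, V=2.67V), C4(3μF, Q=4μC, V=1.33V)
Op 1: CLOSE 3-2: Q_total=25.00, C_total=7.00, V=3.57; Q3=10.71, Q2=14.29; dissipated=2.149
Op 2: CLOSE 3-1: Q_total=24.71, C_total=5.00, V=4.94; Q3=14.83, Q1=9.89; dissipated=7.053
Op 3: CLOSE 4-1: Q_total=13.89, C_total=5.00, V=2.78; Q4=8.33, Q1=5.55; dissipated=7.817
Op 4: CLOSE 3-1: Q_total=20.38, C_total=5.00, V=4.08; Q3=12.23, Q1=8.15; dissipated=2.814
Final charges: Q1=8.15, Q2=14.29, Q3=12.23, Q4=8.33

Answer: 14.29 μC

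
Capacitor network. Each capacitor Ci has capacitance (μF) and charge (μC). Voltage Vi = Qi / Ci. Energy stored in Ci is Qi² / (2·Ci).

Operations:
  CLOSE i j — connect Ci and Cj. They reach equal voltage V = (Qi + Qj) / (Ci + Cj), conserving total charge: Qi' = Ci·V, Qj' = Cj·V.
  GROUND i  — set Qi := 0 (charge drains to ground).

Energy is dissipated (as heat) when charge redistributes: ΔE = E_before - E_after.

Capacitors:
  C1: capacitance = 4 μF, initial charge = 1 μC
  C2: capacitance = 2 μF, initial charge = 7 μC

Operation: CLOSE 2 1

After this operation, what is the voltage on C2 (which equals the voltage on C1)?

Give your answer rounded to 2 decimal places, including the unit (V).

Answer: 1.33 V

Derivation:
Initial: C1(4μF, Q=1μC, V=0.25V), C2(2μF, Q=7μC, V=3.50V)
Op 1: CLOSE 2-1: Q_total=8.00, C_total=6.00, V=1.33; Q2=2.67, Q1=5.33; dissipated=7.042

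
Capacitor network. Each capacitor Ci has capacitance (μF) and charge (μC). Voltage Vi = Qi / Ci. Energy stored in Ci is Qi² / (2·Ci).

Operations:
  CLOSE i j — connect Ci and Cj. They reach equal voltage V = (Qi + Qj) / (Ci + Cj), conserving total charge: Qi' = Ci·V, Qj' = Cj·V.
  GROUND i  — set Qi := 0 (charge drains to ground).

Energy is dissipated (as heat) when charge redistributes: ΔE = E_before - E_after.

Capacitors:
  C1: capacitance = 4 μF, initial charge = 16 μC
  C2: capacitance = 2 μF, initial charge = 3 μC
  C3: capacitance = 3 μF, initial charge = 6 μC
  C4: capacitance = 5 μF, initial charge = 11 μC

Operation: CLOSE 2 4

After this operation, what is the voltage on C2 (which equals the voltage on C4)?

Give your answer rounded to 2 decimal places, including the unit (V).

Initial: C1(4μF, Q=16μC, V=4.00V), C2(2μF, Q=3μC, V=1.50V), C3(3μF, Q=6μC, V=2.00V), C4(5μF, Q=11μC, V=2.20V)
Op 1: CLOSE 2-4: Q_total=14.00, C_total=7.00, V=2.00; Q2=4.00, Q4=10.00; dissipated=0.350

Answer: 2.00 V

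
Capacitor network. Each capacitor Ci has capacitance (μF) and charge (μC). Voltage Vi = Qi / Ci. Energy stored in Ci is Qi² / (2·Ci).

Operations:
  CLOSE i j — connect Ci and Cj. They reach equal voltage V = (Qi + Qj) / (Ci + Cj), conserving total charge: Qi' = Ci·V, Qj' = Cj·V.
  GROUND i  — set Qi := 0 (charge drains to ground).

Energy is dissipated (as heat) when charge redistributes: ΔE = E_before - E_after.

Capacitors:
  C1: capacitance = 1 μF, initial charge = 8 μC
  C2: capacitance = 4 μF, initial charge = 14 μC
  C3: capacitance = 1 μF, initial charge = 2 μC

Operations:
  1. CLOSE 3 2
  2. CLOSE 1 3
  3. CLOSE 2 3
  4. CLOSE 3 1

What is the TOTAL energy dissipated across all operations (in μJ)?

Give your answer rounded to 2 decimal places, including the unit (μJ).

Initial: C1(1μF, Q=8μC, V=8.00V), C2(4μF, Q=14μC, V=3.50V), C3(1μF, Q=2μC, V=2.00V)
Op 1: CLOSE 3-2: Q_total=16.00, C_total=5.00, V=3.20; Q3=3.20, Q2=12.80; dissipated=0.900
Op 2: CLOSE 1-3: Q_total=11.20, C_total=2.00, V=5.60; Q1=5.60, Q3=5.60; dissipated=5.760
Op 3: CLOSE 2-3: Q_total=18.40, C_total=5.00, V=3.68; Q2=14.72, Q3=3.68; dissipated=2.304
Op 4: CLOSE 3-1: Q_total=9.28, C_total=2.00, V=4.64; Q3=4.64, Q1=4.64; dissipated=0.922
Total dissipated: 9.886 μJ

Answer: 9.89 μJ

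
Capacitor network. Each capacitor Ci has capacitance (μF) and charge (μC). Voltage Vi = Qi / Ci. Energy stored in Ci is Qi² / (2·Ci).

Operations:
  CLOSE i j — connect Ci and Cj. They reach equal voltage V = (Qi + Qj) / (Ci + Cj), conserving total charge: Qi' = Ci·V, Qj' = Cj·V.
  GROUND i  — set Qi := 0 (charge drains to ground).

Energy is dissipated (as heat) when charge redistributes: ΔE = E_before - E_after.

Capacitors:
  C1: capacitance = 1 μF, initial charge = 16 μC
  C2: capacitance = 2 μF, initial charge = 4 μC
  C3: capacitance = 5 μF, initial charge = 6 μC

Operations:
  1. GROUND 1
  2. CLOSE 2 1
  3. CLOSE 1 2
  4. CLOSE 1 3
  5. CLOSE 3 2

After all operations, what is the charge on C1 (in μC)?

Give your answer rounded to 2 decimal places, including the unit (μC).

Answer: 1.22 μC

Derivation:
Initial: C1(1μF, Q=16μC, V=16.00V), C2(2μF, Q=4μC, V=2.00V), C3(5μF, Q=6μC, V=1.20V)
Op 1: GROUND 1: Q1=0; energy lost=128.000
Op 2: CLOSE 2-1: Q_total=4.00, C_total=3.00, V=1.33; Q2=2.67, Q1=1.33; dissipated=1.333
Op 3: CLOSE 1-2: Q_total=4.00, C_total=3.00, V=1.33; Q1=1.33, Q2=2.67; dissipated=0.000
Op 4: CLOSE 1-3: Q_total=7.33, C_total=6.00, V=1.22; Q1=1.22, Q3=6.11; dissipated=0.007
Op 5: CLOSE 3-2: Q_total=8.78, C_total=7.00, V=1.25; Q3=6.27, Q2=2.51; dissipated=0.009
Final charges: Q1=1.22, Q2=2.51, Q3=6.27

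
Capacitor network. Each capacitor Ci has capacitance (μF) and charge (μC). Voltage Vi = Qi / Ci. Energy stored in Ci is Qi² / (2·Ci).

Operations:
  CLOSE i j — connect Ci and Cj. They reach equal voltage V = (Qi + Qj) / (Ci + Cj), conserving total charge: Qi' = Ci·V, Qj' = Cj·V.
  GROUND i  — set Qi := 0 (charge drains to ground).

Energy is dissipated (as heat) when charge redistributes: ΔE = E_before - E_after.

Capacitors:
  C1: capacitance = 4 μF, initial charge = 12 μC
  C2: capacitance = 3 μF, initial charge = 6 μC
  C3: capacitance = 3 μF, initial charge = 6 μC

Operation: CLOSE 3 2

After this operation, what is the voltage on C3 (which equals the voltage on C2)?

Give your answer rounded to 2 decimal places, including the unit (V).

Initial: C1(4μF, Q=12μC, V=3.00V), C2(3μF, Q=6μC, V=2.00V), C3(3μF, Q=6μC, V=2.00V)
Op 1: CLOSE 3-2: Q_total=12.00, C_total=6.00, V=2.00; Q3=6.00, Q2=6.00; dissipated=0.000

Answer: 2.00 V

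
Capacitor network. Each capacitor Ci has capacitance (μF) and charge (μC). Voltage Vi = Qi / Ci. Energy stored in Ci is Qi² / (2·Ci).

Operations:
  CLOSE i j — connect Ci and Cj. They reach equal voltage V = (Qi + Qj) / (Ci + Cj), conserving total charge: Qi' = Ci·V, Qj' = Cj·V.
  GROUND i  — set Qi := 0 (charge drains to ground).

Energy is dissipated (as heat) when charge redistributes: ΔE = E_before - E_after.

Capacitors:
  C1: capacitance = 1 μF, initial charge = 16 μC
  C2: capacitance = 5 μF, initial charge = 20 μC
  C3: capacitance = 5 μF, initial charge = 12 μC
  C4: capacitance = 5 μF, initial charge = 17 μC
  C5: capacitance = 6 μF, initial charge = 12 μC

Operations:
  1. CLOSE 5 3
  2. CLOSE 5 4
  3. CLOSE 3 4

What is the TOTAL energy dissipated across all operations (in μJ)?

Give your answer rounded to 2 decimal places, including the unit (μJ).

Initial: C1(1μF, Q=16μC, V=16.00V), C2(5μF, Q=20μC, V=4.00V), C3(5μF, Q=12μC, V=2.40V), C4(5μF, Q=17μC, V=3.40V), C5(6μF, Q=12μC, V=2.00V)
Op 1: CLOSE 5-3: Q_total=24.00, C_total=11.00, V=2.18; Q5=13.09, Q3=10.91; dissipated=0.218
Op 2: CLOSE 5-4: Q_total=30.09, C_total=11.00, V=2.74; Q5=16.41, Q4=13.68; dissipated=2.024
Op 3: CLOSE 3-4: Q_total=24.59, C_total=10.00, V=2.46; Q3=12.29, Q4=12.29; dissipated=0.383
Total dissipated: 2.625 μJ

Answer: 2.63 μJ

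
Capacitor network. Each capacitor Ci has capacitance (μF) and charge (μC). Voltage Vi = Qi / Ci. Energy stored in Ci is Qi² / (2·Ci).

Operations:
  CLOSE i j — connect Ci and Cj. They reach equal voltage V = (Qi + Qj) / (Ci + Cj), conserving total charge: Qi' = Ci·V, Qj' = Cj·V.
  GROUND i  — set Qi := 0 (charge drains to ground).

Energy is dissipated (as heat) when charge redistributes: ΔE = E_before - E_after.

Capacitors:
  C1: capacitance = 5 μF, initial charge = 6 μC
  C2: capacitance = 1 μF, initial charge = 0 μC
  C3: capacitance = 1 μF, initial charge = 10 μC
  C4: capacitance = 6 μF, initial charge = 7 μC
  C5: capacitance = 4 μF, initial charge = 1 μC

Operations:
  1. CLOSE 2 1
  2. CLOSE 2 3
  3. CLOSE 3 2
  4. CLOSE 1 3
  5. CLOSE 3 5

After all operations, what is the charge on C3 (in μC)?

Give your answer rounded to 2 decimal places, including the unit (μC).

Answer: 0.55 μC

Derivation:
Initial: C1(5μF, Q=6μC, V=1.20V), C2(1μF, Q=0μC, V=0.00V), C3(1μF, Q=10μC, V=10.00V), C4(6μF, Q=7μC, V=1.17V), C5(4μF, Q=1μC, V=0.25V)
Op 1: CLOSE 2-1: Q_total=6.00, C_total=6.00, V=1.00; Q2=1.00, Q1=5.00; dissipated=0.600
Op 2: CLOSE 2-3: Q_total=11.00, C_total=2.00, V=5.50; Q2=5.50, Q3=5.50; dissipated=20.250
Op 3: CLOSE 3-2: Q_total=11.00, C_total=2.00, V=5.50; Q3=5.50, Q2=5.50; dissipated=0.000
Op 4: CLOSE 1-3: Q_total=10.50, C_total=6.00, V=1.75; Q1=8.75, Q3=1.75; dissipated=8.438
Op 5: CLOSE 3-5: Q_total=2.75, C_total=5.00, V=0.55; Q3=0.55, Q5=2.20; dissipated=0.900
Final charges: Q1=8.75, Q2=5.50, Q3=0.55, Q4=7.00, Q5=2.20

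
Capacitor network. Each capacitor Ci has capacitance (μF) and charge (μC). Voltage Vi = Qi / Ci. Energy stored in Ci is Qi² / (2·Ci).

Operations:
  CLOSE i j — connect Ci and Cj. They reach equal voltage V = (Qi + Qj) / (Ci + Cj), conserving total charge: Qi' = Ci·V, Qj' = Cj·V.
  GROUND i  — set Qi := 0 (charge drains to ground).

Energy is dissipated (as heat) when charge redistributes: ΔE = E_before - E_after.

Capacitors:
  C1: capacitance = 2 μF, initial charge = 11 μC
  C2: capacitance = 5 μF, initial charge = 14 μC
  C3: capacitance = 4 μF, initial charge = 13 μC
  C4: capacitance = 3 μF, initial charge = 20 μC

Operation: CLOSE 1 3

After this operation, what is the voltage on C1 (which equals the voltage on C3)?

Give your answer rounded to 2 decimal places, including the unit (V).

Initial: C1(2μF, Q=11μC, V=5.50V), C2(5μF, Q=14μC, V=2.80V), C3(4μF, Q=13μC, V=3.25V), C4(3μF, Q=20μC, V=6.67V)
Op 1: CLOSE 1-3: Q_total=24.00, C_total=6.00, V=4.00; Q1=8.00, Q3=16.00; dissipated=3.375

Answer: 4.00 V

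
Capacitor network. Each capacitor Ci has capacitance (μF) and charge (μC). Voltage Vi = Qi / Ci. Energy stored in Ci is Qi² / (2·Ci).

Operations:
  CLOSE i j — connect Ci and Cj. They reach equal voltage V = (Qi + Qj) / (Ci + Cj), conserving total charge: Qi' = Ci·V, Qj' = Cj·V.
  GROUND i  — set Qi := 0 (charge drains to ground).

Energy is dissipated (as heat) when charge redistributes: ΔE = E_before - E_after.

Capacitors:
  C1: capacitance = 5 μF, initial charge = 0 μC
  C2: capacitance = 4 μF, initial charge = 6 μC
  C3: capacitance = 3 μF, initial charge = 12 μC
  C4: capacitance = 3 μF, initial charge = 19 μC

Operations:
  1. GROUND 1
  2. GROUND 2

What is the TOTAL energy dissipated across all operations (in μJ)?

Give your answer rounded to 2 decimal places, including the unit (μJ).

Initial: C1(5μF, Q=0μC, V=0.00V), C2(4μF, Q=6μC, V=1.50V), C3(3μF, Q=12μC, V=4.00V), C4(3μF, Q=19μC, V=6.33V)
Op 1: GROUND 1: Q1=0; energy lost=0.000
Op 2: GROUND 2: Q2=0; energy lost=4.500
Total dissipated: 4.500 μJ

Answer: 4.50 μJ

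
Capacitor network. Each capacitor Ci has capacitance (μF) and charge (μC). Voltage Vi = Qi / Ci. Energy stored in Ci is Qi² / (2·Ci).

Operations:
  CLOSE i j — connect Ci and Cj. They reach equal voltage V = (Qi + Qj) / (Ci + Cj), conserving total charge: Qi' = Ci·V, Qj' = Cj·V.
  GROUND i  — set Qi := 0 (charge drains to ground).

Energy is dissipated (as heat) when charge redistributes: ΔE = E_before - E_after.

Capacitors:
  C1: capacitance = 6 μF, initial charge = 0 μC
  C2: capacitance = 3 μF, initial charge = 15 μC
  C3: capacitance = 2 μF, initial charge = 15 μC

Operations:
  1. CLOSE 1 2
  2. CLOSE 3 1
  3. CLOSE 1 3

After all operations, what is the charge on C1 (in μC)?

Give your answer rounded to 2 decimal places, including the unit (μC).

Initial: C1(6μF, Q=0μC, V=0.00V), C2(3μF, Q=15μC, V=5.00V), C3(2μF, Q=15μC, V=7.50V)
Op 1: CLOSE 1-2: Q_total=15.00, C_total=9.00, V=1.67; Q1=10.00, Q2=5.00; dissipated=25.000
Op 2: CLOSE 3-1: Q_total=25.00, C_total=8.00, V=3.12; Q3=6.25, Q1=18.75; dissipated=25.521
Op 3: CLOSE 1-3: Q_total=25.00, C_total=8.00, V=3.12; Q1=18.75, Q3=6.25; dissipated=0.000
Final charges: Q1=18.75, Q2=5.00, Q3=6.25

Answer: 18.75 μC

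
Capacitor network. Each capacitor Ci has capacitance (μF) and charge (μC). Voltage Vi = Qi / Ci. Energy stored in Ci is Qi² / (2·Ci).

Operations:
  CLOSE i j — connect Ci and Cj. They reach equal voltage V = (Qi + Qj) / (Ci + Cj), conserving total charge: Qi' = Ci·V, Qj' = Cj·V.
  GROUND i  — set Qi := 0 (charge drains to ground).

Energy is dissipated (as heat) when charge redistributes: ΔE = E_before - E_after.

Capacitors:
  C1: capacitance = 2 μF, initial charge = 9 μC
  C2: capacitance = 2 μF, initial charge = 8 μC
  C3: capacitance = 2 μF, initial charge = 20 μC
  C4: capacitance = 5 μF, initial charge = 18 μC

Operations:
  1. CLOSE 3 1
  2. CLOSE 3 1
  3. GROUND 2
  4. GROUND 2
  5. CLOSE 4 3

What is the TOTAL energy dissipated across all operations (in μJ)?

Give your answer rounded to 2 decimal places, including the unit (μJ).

Answer: 40.64 μJ

Derivation:
Initial: C1(2μF, Q=9μC, V=4.50V), C2(2μF, Q=8μC, V=4.00V), C3(2μF, Q=20μC, V=10.00V), C4(5μF, Q=18μC, V=3.60V)
Op 1: CLOSE 3-1: Q_total=29.00, C_total=4.00, V=7.25; Q3=14.50, Q1=14.50; dissipated=15.125
Op 2: CLOSE 3-1: Q_total=29.00, C_total=4.00, V=7.25; Q3=14.50, Q1=14.50; dissipated=0.000
Op 3: GROUND 2: Q2=0; energy lost=16.000
Op 4: GROUND 2: Q2=0; energy lost=0.000
Op 5: CLOSE 4-3: Q_total=32.50, C_total=7.00, V=4.64; Q4=23.21, Q3=9.29; dissipated=9.516
Total dissipated: 40.641 μJ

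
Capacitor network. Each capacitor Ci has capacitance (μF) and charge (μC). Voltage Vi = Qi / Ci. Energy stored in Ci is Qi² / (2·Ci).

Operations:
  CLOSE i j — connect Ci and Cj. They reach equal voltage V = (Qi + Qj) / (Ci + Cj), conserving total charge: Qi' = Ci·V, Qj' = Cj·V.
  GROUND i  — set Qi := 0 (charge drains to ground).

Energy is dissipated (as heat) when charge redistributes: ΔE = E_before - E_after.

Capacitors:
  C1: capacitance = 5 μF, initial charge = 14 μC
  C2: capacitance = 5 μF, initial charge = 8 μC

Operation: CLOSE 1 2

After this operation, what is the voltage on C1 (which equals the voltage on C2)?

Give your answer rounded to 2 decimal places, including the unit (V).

Initial: C1(5μF, Q=14μC, V=2.80V), C2(5μF, Q=8μC, V=1.60V)
Op 1: CLOSE 1-2: Q_total=22.00, C_total=10.00, V=2.20; Q1=11.00, Q2=11.00; dissipated=1.800

Answer: 2.20 V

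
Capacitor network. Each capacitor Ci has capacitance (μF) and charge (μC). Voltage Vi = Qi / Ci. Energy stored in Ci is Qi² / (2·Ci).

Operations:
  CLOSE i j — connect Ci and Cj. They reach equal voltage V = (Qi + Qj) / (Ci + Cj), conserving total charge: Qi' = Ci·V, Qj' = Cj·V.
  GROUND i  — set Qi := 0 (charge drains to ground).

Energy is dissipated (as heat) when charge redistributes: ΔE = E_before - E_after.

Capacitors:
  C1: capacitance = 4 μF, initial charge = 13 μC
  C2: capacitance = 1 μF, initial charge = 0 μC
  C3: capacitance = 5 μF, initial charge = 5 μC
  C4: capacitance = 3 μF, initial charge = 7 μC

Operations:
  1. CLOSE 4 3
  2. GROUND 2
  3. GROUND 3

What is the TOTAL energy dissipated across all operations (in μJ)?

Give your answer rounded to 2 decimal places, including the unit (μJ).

Initial: C1(4μF, Q=13μC, V=3.25V), C2(1μF, Q=0μC, V=0.00V), C3(5μF, Q=5μC, V=1.00V), C4(3μF, Q=7μC, V=2.33V)
Op 1: CLOSE 4-3: Q_total=12.00, C_total=8.00, V=1.50; Q4=4.50, Q3=7.50; dissipated=1.667
Op 2: GROUND 2: Q2=0; energy lost=0.000
Op 3: GROUND 3: Q3=0; energy lost=5.625
Total dissipated: 7.292 μJ

Answer: 7.29 μJ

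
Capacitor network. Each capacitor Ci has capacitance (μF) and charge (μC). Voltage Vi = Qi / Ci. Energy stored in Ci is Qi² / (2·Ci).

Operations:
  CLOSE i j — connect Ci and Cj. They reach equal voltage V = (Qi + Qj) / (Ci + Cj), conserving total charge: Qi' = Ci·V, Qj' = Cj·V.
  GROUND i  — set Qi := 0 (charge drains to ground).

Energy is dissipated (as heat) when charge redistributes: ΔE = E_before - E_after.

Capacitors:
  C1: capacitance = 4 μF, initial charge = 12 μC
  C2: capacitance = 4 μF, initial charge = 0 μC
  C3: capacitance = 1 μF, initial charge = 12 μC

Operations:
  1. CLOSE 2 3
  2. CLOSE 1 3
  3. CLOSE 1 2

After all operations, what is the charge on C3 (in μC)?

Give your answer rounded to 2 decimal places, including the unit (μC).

Answer: 2.88 μC

Derivation:
Initial: C1(4μF, Q=12μC, V=3.00V), C2(4μF, Q=0μC, V=0.00V), C3(1μF, Q=12μC, V=12.00V)
Op 1: CLOSE 2-3: Q_total=12.00, C_total=5.00, V=2.40; Q2=9.60, Q3=2.40; dissipated=57.600
Op 2: CLOSE 1-3: Q_total=14.40, C_total=5.00, V=2.88; Q1=11.52, Q3=2.88; dissipated=0.144
Op 3: CLOSE 1-2: Q_total=21.12, C_total=8.00, V=2.64; Q1=10.56, Q2=10.56; dissipated=0.230
Final charges: Q1=10.56, Q2=10.56, Q3=2.88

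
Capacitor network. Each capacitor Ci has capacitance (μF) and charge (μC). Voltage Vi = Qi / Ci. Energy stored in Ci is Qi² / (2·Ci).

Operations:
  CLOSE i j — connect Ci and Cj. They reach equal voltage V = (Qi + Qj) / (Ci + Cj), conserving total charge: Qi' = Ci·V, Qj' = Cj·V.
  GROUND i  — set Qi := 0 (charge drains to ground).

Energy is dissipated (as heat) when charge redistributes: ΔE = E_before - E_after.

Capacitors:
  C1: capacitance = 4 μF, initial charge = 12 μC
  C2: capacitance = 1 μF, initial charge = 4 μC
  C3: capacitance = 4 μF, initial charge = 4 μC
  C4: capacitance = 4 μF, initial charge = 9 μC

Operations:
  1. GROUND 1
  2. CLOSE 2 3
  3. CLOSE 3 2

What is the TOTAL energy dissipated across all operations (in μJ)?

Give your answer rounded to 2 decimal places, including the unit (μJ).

Initial: C1(4μF, Q=12μC, V=3.00V), C2(1μF, Q=4μC, V=4.00V), C3(4μF, Q=4μC, V=1.00V), C4(4μF, Q=9μC, V=2.25V)
Op 1: GROUND 1: Q1=0; energy lost=18.000
Op 2: CLOSE 2-3: Q_total=8.00, C_total=5.00, V=1.60; Q2=1.60, Q3=6.40; dissipated=3.600
Op 3: CLOSE 3-2: Q_total=8.00, C_total=5.00, V=1.60; Q3=6.40, Q2=1.60; dissipated=0.000
Total dissipated: 21.600 μJ

Answer: 21.60 μJ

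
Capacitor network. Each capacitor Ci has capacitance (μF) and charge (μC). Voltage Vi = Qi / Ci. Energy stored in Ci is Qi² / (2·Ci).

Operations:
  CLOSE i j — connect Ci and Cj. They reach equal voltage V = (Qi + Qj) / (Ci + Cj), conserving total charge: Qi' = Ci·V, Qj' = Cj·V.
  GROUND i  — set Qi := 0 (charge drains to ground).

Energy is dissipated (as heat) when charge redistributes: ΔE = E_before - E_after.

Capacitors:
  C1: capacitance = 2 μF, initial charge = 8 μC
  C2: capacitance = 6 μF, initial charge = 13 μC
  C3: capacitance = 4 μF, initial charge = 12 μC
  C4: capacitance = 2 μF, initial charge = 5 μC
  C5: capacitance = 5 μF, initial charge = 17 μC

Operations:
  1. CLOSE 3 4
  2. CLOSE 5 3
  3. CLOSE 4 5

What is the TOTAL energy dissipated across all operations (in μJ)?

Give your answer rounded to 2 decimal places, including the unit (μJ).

Answer: 0.59 μJ

Derivation:
Initial: C1(2μF, Q=8μC, V=4.00V), C2(6μF, Q=13μC, V=2.17V), C3(4μF, Q=12μC, V=3.00V), C4(2μF, Q=5μC, V=2.50V), C5(5μF, Q=17μC, V=3.40V)
Op 1: CLOSE 3-4: Q_total=17.00, C_total=6.00, V=2.83; Q3=11.33, Q4=5.67; dissipated=0.167
Op 2: CLOSE 5-3: Q_total=28.33, C_total=9.00, V=3.15; Q5=15.74, Q3=12.59; dissipated=0.357
Op 3: CLOSE 4-5: Q_total=21.41, C_total=7.00, V=3.06; Q4=6.12, Q5=15.29; dissipated=0.071
Total dissipated: 0.594 μJ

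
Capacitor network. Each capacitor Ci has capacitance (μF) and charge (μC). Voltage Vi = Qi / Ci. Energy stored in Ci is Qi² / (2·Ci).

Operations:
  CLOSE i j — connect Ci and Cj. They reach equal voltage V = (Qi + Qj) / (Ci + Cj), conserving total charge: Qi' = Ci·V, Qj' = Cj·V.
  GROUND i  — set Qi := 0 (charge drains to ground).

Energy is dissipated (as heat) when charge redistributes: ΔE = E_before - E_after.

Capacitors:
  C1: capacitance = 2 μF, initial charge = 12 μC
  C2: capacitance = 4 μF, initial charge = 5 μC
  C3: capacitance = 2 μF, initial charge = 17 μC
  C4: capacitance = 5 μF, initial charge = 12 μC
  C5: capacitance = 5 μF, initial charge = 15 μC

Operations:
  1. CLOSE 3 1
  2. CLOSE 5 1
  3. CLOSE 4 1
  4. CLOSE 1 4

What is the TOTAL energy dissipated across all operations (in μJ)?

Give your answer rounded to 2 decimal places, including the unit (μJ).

Answer: 18.38 μJ

Derivation:
Initial: C1(2μF, Q=12μC, V=6.00V), C2(4μF, Q=5μC, V=1.25V), C3(2μF, Q=17μC, V=8.50V), C4(5μF, Q=12μC, V=2.40V), C5(5μF, Q=15μC, V=3.00V)
Op 1: CLOSE 3-1: Q_total=29.00, C_total=4.00, V=7.25; Q3=14.50, Q1=14.50; dissipated=3.125
Op 2: CLOSE 5-1: Q_total=29.50, C_total=7.00, V=4.21; Q5=21.07, Q1=8.43; dissipated=12.902
Op 3: CLOSE 4-1: Q_total=20.43, C_total=7.00, V=2.92; Q4=14.59, Q1=5.84; dissipated=2.351
Op 4: CLOSE 1-4: Q_total=20.43, C_total=7.00, V=2.92; Q1=5.84, Q4=14.59; dissipated=0.000
Total dissipated: 18.378 μJ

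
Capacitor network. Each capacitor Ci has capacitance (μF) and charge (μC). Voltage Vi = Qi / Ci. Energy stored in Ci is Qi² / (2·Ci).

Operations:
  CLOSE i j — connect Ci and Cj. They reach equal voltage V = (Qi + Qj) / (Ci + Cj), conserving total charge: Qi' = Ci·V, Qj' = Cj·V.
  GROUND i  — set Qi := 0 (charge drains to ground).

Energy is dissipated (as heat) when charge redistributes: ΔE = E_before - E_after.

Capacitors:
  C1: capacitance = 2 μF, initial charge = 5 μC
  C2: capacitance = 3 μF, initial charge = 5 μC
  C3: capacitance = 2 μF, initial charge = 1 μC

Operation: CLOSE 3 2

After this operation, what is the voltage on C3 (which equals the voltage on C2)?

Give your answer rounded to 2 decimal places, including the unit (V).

Initial: C1(2μF, Q=5μC, V=2.50V), C2(3μF, Q=5μC, V=1.67V), C3(2μF, Q=1μC, V=0.50V)
Op 1: CLOSE 3-2: Q_total=6.00, C_total=5.00, V=1.20; Q3=2.40, Q2=3.60; dissipated=0.817

Answer: 1.20 V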